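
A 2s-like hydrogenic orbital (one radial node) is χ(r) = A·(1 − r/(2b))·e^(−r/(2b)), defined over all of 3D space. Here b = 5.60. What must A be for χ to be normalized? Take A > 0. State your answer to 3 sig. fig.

A ≈ 0.0151

Normalization requires ∫|χ|² 4πr² dr = 1, integrated from 0 to ∞.
The angular integral contributes 4π, leaving ∫₀^∞ r²|χ|² dr.
Carrying out the integral gives A² · 8·π·b^3.
Hence A² = 1/[8·π·b^3].
With b = 5.60: A² = 0.0002266 and A = 0.01505.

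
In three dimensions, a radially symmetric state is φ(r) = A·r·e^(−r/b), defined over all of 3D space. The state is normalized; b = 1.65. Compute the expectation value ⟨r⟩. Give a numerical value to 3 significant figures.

⟨r⟩ ≈ 4.13

The expectation value is the |φ|²-weighted average of r: ∫ r|φ|² 4πr² dr.
Recall ∫₀^∞ r^m e^(−r/β) dr = m!·β^(m+1), evaluating both integrals, ⟨r⟩ = 5·b/2.
With b = 1.65, ⟨r⟩ = 4.125.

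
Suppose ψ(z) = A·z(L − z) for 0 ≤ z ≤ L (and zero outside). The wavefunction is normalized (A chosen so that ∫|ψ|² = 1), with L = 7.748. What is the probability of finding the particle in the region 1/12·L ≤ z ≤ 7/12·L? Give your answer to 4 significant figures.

The probability is P = ∫ |ψ|² dz over [1/12·L, 7/12·L].
The normalization integral ∫|ψ|²dz over the whole domain equals L^5/30·A², and A² cancels in the ratio.
Substituting u = z/L, A² and the length scale cancel in the ratio: P = ∫_{1/12}^{7/12} u^2·(1 - u)^2 du / ∫_{0}^{1} u^2·(1 - u)^2 du.
An antiderivative of u^2·(1 - u)^2 is u^3·(6·u^2 - 15·u + 10)/30; evaluating from 1/12 to 7/12 gives ≈ 0.0216098, while the full integral is 1/30.
Taking the ratio, P = 4481/6912.

P ≈ 0.6483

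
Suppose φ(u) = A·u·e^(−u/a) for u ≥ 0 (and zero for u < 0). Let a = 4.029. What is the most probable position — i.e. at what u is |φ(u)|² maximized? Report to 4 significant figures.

u ≈ 4.029

Differentiate |φ(u)|² with respect to u and set to zero.
This gives u = a.
With a = 4.029, the most probable position is 4.0290.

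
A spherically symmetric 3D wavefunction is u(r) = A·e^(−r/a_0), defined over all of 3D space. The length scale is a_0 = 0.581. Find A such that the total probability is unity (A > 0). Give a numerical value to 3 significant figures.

We need A² ∫|f|² 4πr² dr = 1, taking the integral from 0 to ∞.
In 3D with spherical symmetry the volume element is 4πr² dr.
The integral (without the A² prefactor) comes out to π·a_0^3.
So A² = (π·a_0^3)^(−1).
With a_0 = 0.581: A² = 1.623 and A = 1.274.

A ≈ 1.27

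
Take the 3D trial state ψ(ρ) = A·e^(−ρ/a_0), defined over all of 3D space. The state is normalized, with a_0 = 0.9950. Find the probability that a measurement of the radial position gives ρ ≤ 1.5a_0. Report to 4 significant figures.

Integrate the radial probability density 4πρ²|ψ|² over ρ ≤ 1.5a_0.
Normalization gives A² = 1/(π·a_0^3).
In terms of u = ρ/a_0 (A², 4π and the length scale all cancel between numerator and denominator), P = [∫_{0}^{1.5} u^2·e^(-2·u) du] / [∫_{0}^{∞} u^2·e^(-2·u) du].
An antiderivative of u^2·e^(-2·u) is -(2·u^2 + 2·u + 1)·e^(-2·u)/4; evaluating from 0 to 1.5 gives 1/4 - 17·e^(-3)/8, while the full integral is 1/4.
Taking the ratio yields P = 0.57681.

P ≈ 0.5768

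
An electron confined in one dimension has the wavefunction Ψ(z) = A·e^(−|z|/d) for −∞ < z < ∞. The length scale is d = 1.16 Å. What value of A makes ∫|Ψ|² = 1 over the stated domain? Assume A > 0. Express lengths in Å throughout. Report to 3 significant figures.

A ≈ 0.928 Å^(-1/2)

Normalization requires ∫|Ψ|² dz = 1, integrated from −∞ to ∞.
Using ∫₀^∞ zⁿ e^(−αz) dz = n!/αⁿ⁺¹, carrying out the integral gives A² · d.
So A² = (d)^(−1).
Plugging in d = 1.16 yields A = 0.9285.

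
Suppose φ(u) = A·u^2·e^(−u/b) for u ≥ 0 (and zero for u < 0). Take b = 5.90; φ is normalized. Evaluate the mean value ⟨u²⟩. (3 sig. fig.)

⟨u^2⟩ ≈ 261

By definition ⟨u²⟩ = ∫ u^2 |φ(u)|² du.
Recall ∫₀^∞ u^m e^(−u/β) du = m!·β^(m+1), the ratio of the moment integral to the normalization integral gives ⟨u²⟩ = 15·b^2/2.
Putting b = 5.90 gives 261.1.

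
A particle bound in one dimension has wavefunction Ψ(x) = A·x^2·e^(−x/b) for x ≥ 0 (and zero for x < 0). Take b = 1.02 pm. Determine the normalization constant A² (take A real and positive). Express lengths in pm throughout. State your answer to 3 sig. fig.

A^2 ≈ 1.21 pm^(-5)

We need A² ∫|f|² dx = 1, taking the integral from 0 to ∞.
Recall ∫₀^∞ x^m e^(−x/β) dx = m!·β^(m+1), the integral (without the A² prefactor) comes out to 3·b^5/4.
So A² = (3·b^5/4)^(−1).
With b = 1.02: A² = 1.208 and A = 1.099.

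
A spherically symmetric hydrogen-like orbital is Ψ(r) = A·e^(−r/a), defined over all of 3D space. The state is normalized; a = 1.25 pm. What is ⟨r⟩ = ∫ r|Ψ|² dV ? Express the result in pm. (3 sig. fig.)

⟨r⟩ ≈ 1.88 pm

⟨r⟩ = ∫ r |Ψ|² 4πr² dr over the full domain.
The ratio of the moment integral to the normalization integral gives ⟨r⟩ = 3·a/2.
Putting a = 1.25 gives 1.875.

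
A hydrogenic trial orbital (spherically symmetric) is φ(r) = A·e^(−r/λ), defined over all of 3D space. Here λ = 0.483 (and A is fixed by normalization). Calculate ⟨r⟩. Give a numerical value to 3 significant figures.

⟨r⟩ ≈ 0.725

⟨r⟩ = ∫ r |φ|² 4πr² dr over the full domain.
Recall ∫₀^∞ r^m e^(−r/β) dr = m!·β^(m+1), since the A² factors cancel between numerator and denominator, ⟨r⟩ = 3·λ/2.
With λ = 0.483, ⟨r⟩ = 0.7245.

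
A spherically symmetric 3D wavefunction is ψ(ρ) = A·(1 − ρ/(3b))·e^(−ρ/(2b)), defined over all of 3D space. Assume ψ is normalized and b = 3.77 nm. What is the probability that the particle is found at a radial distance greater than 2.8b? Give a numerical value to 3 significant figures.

With dV = 4πρ²dρ, the probability is ∫|ψ|² dV over ρ > 2.8b.
Normalization gives A² = 1/(8·π·b^3/3).
Let u = ρ/b; then A², 4π and the length scale all cancel, so P = ∫_{2.8}^{∞} u^2·(1 - u/3)^2·e^(-u) du ÷ ∫_{0}^{∞} u^2·(1 - u/3)^2·e^(-u) du.
With ∫ u^2·(1 - u/3)^2·e^(-u) du = (-u^4 + 2·u^3 - 3·u^2 - 6·u - 6)·e^(-u)/9 + C, the region integral is ≈ 0.43163 and the full one is 2/3.
Taking the ratio yields P = 0.6474.

P ≈ 0.647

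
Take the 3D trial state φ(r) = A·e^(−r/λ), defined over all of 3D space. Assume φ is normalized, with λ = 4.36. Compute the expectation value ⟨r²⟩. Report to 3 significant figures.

⟨r^2⟩ ≈ 57.0

By definition ⟨r²⟩ = ∫ r^2 |φ(r)|² 4πr² dr.
Since the A² factors cancel between numerator and denominator, ⟨r²⟩ = 3·λ^2.
With λ = 4.36, ⟨r^2⟩ = 57.03.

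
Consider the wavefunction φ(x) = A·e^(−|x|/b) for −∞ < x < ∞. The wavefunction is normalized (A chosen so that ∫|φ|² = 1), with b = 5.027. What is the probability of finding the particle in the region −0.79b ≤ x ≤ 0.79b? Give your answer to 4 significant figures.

P ≈ 0.7940

P = ∫_{−0.79b}^{0.79b} |φ(x)|² dx.
The normalization integral ∫|φ|²dx over the whole domain equals b·A², and A² cancels in the ratio.
By symmetry take twice the x ≥ 0 contribution in numerator and denominator; the 2's cancel. Let u = x/b; then A² and the length scale cancel, so P = ∫_{0}^{0.79} e^(-2·u) du ÷ ∫_{0}^{∞} e^(-2·u) du.
Using ∫ e^(-2·u) du = -e^(-2·u)/2, the numerator is 1/2 - e^(-79/50)/2 and the denominator is 1/2.
Taking the ratio, P = 0.79402.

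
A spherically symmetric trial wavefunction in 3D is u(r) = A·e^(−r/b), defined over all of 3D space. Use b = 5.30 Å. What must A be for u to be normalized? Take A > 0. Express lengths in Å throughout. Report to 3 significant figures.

Normalization requires ∫|u|² 4πr² dr = 1, integrated from 0 to ∞.
The angular integral contributes 4π, leaving ∫₀^∞ r²|u|² dr.
Using ∫₀^∞ rⁿ e^(−αr) dr = n!/αⁿ⁺¹, the integral (without the A² prefactor) comes out to π·b^3.
Hence A² = 1/[π·b^3].
Substituting b = 5.30 gives A² = 0.002138, so A = 0.04624.

A ≈ 0.0462 Å^(-3/2)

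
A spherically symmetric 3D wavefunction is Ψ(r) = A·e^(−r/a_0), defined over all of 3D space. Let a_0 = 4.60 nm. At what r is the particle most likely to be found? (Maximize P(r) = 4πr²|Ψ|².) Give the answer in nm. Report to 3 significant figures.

r ≈ 4.60 nm

The maximum of P(r) = 4πr²|Ψ|² occurs where its derivative vanishes.
This gives r = a_0.
With a_0 = 4.60, the most probable radial distance is 4.600 nm.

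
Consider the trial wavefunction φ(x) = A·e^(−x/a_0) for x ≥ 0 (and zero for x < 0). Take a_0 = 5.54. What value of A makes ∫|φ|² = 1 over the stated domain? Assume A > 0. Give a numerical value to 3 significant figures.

Require ∫ |φ|² dx = 1 over the whole domain.
Using ∫₀^∞ xⁿ e^(−αx) dx = n!/αⁿ⁺¹, the integral (without the A² prefactor) comes out to a_0/2.
So A² = (a_0/2)^(−1).
With a_0 = 5.54: A² = 0.3610 and A = 0.6008.

A ≈ 0.601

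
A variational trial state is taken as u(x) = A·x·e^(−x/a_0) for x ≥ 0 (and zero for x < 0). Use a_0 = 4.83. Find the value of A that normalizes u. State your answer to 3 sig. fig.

A ≈ 0.188

We need A² ∫|f|² dx = 1, taking the integral from 0 to ∞.
Carrying out the integral gives A² · a_0^3/4.
So A² = (a_0^3/4)^(−1).
With a_0 = 4.83: A² = 0.03550 and A = 0.1884.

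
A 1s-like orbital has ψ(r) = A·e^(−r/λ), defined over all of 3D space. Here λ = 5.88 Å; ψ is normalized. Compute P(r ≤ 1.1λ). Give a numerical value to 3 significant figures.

P ≈ 0.377

With dV = 4πr²dr, the probability is ∫|ψ|² dV over r ≤ 1.1λ.
A² is fixed by ∫₀^∞ 4πr²|ψ|² dr = 1, i.e. A² = (π·λ^3)^(−1).
Let u = r/λ; then A², 4π and the length scale all cancel, so P = ∫_{0}^{1.1} u^2·e^(-2·u) du ÷ ∫_{0}^{∞} u^2·e^(-2·u) du.
Using ∫ u^2·e^(-2·u) du = -(2·u^2 + 2·u + 1)·e^(-2·u)/4, the numerator is 1/4 - 281·e^(-11/5)/200 and the denominator is 1/4.
The region integral divided by the full integral gives P = 0.3773.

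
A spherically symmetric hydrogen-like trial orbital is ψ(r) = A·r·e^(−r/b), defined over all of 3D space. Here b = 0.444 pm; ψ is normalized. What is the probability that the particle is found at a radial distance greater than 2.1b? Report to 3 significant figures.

With dV = 4πr²dr, the probability is ∫|ψ|² dV over r > 2.1b.
The full normalization integral is A²·[3·π·b^5] = 1, fixing A².
In terms of u = r/b (A², 4π and the length scale all cancel between numerator and denominator), P = [∫_{2.1}^{∞} u^4·e^(-2·u) du] / [∫_{0}^{∞} u^4·e^(-2·u) du].
With ∫ u^4·e^(-2·u) du = -(u^4/2 + u^3 + 3·u^2/2 + 3·u/2 + 3/4)·e^(-2·u) + C, the region integral is ≈ 0.44237 and the full one is 3/4.
The region integral divided by the full integral gives P = 0.5898.

P ≈ 0.590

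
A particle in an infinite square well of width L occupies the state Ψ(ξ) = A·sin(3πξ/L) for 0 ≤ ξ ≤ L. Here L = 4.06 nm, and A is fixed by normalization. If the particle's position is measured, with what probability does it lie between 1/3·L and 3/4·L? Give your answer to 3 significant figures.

The probability is P = ∫ |Ψ|² dξ over [1/3·L, 3/4·L].
With A² fixed by ∫|Ψ|² = 1, i.e. A² = (L/2)^(−1), substitute and integrate.
Let u = ξ/L; then A² and the length scale cancel, so P = ∫_{1/3}^{3/4} sin(3·π·u)^2 du ÷ ∫_{0}^{1} sin(3·π·u)^2 du.
With ∫ sin(3·π·u)^2 du = u/2 - sin(6·π·u)/(12·π) + C, the region integral is 5/24 - 1/(12·π) and the full one is 1/2.
This works out to P = (-2 + 5·π)/(12·π).

P ≈ 0.364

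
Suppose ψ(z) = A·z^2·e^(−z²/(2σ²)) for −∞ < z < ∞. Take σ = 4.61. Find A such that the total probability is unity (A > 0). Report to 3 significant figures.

A ≈ 0.0190

Require ∫ |ψ|² dz = 1 over the whole domain.
With ∫_{−∞}^{∞} z^(2m) e^(−αz²) dz = (2m−1)!!·√π / (2^m α^(m+1/2)), the integral (without the A² prefactor) comes out to 3·√(π)·σ^5/4.
Setting this equal to 1 gives A² = 1/(3·√(π)·σ^5/4).
Plugging in σ = 4.61 yields A = 0.01901.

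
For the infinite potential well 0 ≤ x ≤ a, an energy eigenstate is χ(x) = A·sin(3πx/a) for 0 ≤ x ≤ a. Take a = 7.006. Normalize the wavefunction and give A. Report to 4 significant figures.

We need A² ∫|f|² dx = 1, taking the integral from 0 to a.
Using sin²θ = (1 − cos 2θ)/2, with χ = A·sin(3πx/a), the integral evaluates to A²·[a/2].
Hence A² = 1/[a/2].
Substituting a = 7.006 gives A² = 0.28547, so A = 0.53429.

A ≈ 0.5343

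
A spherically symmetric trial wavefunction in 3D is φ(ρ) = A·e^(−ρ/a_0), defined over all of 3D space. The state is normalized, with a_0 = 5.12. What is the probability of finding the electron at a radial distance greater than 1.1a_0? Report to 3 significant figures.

P = ∫ |φ|² 4πρ² dρ over ρ > 1.1a_0.
The full normalization integral is A²·[π·a_0^3] = 1, fixing A².
Let u = ρ/a_0; then A², 4π and the length scale all cancel, so P = ∫_{1.1}^{∞} u^2·e^(-2·u) du ÷ ∫_{0}^{∞} u^2·e^(-2·u) du.
Using ∫ u^2·e^(-2·u) du = -(2·u^2 + 2·u + 1)·e^(-2·u)/4, the numerator is 281·e^(-11/5)/200 and the denominator is 1/4.
This evaluates to P = 0.6227.

P ≈ 0.623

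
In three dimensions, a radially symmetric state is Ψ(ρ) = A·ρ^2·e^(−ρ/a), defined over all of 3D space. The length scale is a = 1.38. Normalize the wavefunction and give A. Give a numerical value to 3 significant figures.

We need A² ∫|f|² 4πρ² dρ = 1, taking the integral from 0 to ∞.
Recall ∫₀^∞ ρ^m e^(−ρ/β) dρ = m!·β^(m+1), the integral (without the A² prefactor) comes out to 45·π·a^7/2.
So A² = (45·π·a^7/2)^(−1).
Plugging in a = 1.38 yields A = 0.03853.

A ≈ 0.0385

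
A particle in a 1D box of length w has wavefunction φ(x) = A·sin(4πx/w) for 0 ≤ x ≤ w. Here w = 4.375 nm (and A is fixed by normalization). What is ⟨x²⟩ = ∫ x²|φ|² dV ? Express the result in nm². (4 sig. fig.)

⟨x^2⟩ ≈ 6.320 nm^2

The expectation value is the |φ|²-weighted average of x^2: ∫ x^2|φ|² dx.
The ratio of the moment integral to the normalization integral gives ⟨x²⟩ = -w^2/(32·π^2) + w^2/3.
With w = 4.375, ⟨x^2⟩ = 6.3196.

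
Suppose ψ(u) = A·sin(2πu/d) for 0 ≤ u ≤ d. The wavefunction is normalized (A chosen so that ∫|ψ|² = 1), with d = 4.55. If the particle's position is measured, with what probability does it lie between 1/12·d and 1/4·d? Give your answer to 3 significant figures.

|ψ|² is the probability density, so P = ∫_{1/12·d}^{1/4·d} |ψ|² du.
With A² fixed by ∫|ψ|² = 1, i.e. A² = (d/2)^(−1), substitute and integrate.
In terms of t = u/d (A² and the length scale cancel between numerator and denominator), P = [∫_{1/12}^{1/4} sin(2·π·t)^2 dt] / [∫_{0}^{1} sin(2·π·t)^2 dt].
An antiderivative of sin(2·π·t)^2 is t/2 - sin(4·π·t)/(8·π); evaluating from 1/12 to 1/4 gives √(3)/(16·π) + 1/12, while the full integral is 1/2.
Evaluating gives P = (√(3)/8 + π/6)/π.

P ≈ 0.236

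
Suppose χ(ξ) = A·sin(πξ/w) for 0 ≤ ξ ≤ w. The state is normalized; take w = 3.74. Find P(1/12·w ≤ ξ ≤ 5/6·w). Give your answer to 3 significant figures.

The probability is P = ∫ |χ|² dξ over [1/12·w, 5/6·w].
Since A² = 1/(w/2), this is the region integral divided by the full normalization integral.
Substituting u = ξ/w, A² and the length scale cancel in the ratio: P = ∫_{1/12}^{5/6} sin(π·u)^2 du / ∫_{0}^{1} sin(π·u)^2 du.
With ∫ sin(π·u)^2 du = u/2 - sin(2·π·u)/(4·π) + C, the region integral is 1/(8·π) + √(3)/(8·π) + 3/8 and the full one is 1/2.
Evaluating gives P = (1 + √(3) + 3·π)/(4·π).

P ≈ 0.967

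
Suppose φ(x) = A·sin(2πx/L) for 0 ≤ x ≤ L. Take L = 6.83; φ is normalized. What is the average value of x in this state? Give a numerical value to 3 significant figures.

⟨x⟩ ≈ 3.42

⟨x⟩ = ∫ x |φ|² dx over the full domain.
With ∫₀^L sin²(nπx/L) dx = L/2, since the A² factors cancel between numerator and denominator, ⟨x⟩ = L/2.
Putting L = 6.83 gives 3.415.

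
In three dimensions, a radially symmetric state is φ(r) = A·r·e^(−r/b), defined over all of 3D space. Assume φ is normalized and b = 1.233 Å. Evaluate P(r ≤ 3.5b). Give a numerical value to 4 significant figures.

P ≈ 0.8270

P = ∫ |φ|² 4πr² dr over r ≤ 3.5b.
A² is fixed by ∫₀^∞ 4πr²|φ|² dr = 1, i.e. A² = (3·π·b^5)^(−1).
Let u = r/b; then A², 4π and the length scale all cancel, so P = ∫_{0}^{3.5} u^4·e^(-2·u) du ÷ ∫_{0}^{∞} u^4·e^(-2·u) du.
With ∫ u^4·e^(-2·u) du = -(u^4/2 + u^3 + 3·u^2/2 + 3·u/2 + 3/4)·e^(-2·u) + C, the region integral is 3/4 - 4553·e^(-7)/32 and the full one is 3/4.
The region integral divided by the full integral gives P = 0.82701.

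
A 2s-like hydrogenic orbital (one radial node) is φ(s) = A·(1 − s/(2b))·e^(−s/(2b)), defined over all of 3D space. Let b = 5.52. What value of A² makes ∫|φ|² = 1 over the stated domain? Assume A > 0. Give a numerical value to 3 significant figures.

A^2 ≈ 0.000237

We need A² ∫|f|² 4πs² ds = 1, taking the integral from 0 to ∞.
With φ = A·(1 − s/(2b))·e^(−s/(2b)), the integral evaluates to A²·[8·π·b^3].
So A² = (8·π·b^3)^(−1).
With b = 5.52: A² = 0.0002366 and A = 0.01538.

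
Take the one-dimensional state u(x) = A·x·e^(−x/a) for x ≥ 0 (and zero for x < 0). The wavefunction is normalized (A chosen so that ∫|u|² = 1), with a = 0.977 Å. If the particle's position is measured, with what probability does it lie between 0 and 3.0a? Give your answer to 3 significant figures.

P ≈ 0.938

P = ∫_{0}^{3.0a} |u(x)|² dx.
Since A² = 1/(a^3/4), this is the region integral divided by the full normalization integral.
Substituting t = x/a, A² and the length scale cancel in the ratio: P = ∫_{0}^{3.0} t^2·e^(-2·t) dt / ∫_{0}^{∞} t^2·e^(-2·t) dt.
An antiderivative of t^2·e^(-2·t) is -(2·t^2 + 2·t + 1)·e^(-2·t)/4; evaluating from 0 to 3.0 gives 1/4 - 25·e^(-6)/4, while the full integral is 1/4.
Evaluating gives P = 0.9380.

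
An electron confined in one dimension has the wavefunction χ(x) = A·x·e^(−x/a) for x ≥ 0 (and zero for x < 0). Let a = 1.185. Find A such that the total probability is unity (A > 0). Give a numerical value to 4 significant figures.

A ≈ 1.550

Normalization requires ∫|χ|² dx = 1, integrated from 0 to ∞.
Carrying out the integral gives A² · a^3/4.
Hence A² = 1/[a^3/4].
With a = 1.185: A² = 2.4038 and A = 1.5504.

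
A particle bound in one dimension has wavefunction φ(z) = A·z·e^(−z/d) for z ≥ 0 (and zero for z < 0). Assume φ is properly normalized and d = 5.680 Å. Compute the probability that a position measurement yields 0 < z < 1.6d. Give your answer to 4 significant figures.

P ≈ 0.6201

The probability is P = ∫ |φ|² dz over [0, 1.6d].
With A² fixed by ∫|φ|² = 1, i.e. A² = (d^3/4)^(−1), substitute and integrate.
In terms of u = z/d (A² and the length scale cancel between numerator and denominator), P = [∫_{0}^{1.6} u^2·e^(-2·u) du] / [∫_{0}^{∞} u^2·e^(-2·u) du].
With ∫ u^2·e^(-2·u) du = -(2·u^2 + 2·u + 1)·e^(-2·u)/4 + C, the region integral is 1/4 - 233·e^(-16/5)/100 and the full one is 1/4.
Evaluating gives P = 0.62010.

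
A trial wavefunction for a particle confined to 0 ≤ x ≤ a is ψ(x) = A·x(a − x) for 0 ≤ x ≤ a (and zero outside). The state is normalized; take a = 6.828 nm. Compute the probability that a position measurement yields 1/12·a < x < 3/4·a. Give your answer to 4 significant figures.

|ψ|² is the probability density, so P = ∫_{1/12·a}^{3/4·a} |ψ|² dx.
Since A² = 1/(a^5/30), this is the region integral divided by the full normalization integral.
In terms of u = x/a (A² and the length scale cancel between numerator and denominator), P = [∫_{1/12}^{3/4} u^2·(1 - u)^2 du] / [∫_{0}^{1} u^2·(1 - u)^2 du].
Using ∫ u^2·(1 - u)^2 du = u^3·(6·u^2 - 15·u + 10)/30, the numerator is ≈ 0.0297132 and the denominator is 1/30.
This works out to P = 4621/5184.

P ≈ 0.8914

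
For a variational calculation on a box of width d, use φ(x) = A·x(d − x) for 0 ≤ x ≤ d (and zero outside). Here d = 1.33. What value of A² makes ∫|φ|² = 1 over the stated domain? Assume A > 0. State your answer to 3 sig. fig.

Require ∫ |φ|² dx = 1 over the whole domain.
With φ = A·x(d − x), the integral evaluates to A²·[d^5/30].
Hence A² = 1/[d^5/30].
With d = 1.33: A² = 7.209 and A = 2.685.

A^2 ≈ 7.21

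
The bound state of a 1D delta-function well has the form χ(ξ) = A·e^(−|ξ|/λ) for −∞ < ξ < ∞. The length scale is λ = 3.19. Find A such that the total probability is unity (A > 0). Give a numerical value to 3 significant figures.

Require ∫ |χ|² dξ = 1 over the whole domain.
With ∫₀^∞ ξ^0 e^(−αξ) dξ = 0!/α^1, the integral (without the A² prefactor) comes out to λ.
So A² = (λ)^(−1).
Substituting λ = 3.19 gives A² = 0.3135, so A = 0.5599.

A ≈ 0.560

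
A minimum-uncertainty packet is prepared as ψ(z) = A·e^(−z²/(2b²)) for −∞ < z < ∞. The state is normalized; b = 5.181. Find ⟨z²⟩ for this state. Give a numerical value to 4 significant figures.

⟨z^2⟩ ≈ 13.42

By definition ⟨z²⟩ = ∫ z^2 |ψ(z)|² dz.
Using the Gaussian integral ∫_{−∞}^{∞} e^(−αz²) dz = √(π/α), since the A² factors cancel between numerator and denominator, ⟨z²⟩ = b^2/2.
With b = 5.181, ⟨z^2⟩ = 13.421.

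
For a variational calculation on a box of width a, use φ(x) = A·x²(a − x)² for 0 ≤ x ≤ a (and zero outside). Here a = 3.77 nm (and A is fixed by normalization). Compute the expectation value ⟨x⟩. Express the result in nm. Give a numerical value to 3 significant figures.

⟨x⟩ ≈ 1.89 nm

The expectation value is the |φ|²-weighted average of x: ∫ x|φ|² dx.
The ratio of the moment integral to the normalization integral gives ⟨x⟩ = a/2.
Putting a = 3.77 gives 1.885.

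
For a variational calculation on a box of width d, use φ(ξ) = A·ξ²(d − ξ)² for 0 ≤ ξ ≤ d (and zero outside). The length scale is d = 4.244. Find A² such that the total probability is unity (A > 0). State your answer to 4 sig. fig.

Require ∫ |φ|² dξ = 1 over the whole domain.
Expanding the polynomial and integrating term by term, with φ = A·ξ²(d − ξ)², the integral evaluates to A²·[d^9/630].
Setting this equal to 1 gives A² = 1/(d^9/630).
Plugging in d = 4.244 yields A = 0.037556.

A^2 ≈ 0.001410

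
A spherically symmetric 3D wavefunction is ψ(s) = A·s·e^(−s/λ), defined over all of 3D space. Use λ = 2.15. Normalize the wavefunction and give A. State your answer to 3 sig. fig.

A ≈ 0.0481

The normalization condition is ∫|ψ|² 4πs² ds = 1 from 0 to ∞.
The angular integral contributes 4π, leaving ∫₀^∞ s²|ψ|² ds.
Using ∫₀^∞ sⁿ e^(−αs) ds = n!/αⁿ⁺¹, with ψ = A·s·e^(−s/λ), the integral evaluates to A²·[3·π·λ^5].
So A² = (3·π·λ^5)^(−1).
Substituting λ = 2.15 gives A² = 0.002310, so A = 0.04806.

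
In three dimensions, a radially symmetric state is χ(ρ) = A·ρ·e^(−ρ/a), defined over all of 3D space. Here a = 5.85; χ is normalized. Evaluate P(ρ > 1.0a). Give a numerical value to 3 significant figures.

P = ∫ |χ|² 4πρ² dρ over ρ > 1.0a.
A² is fixed by ∫₀^∞ 4πρ²|χ|² dρ = 1, i.e. A² = (3·π·a^5)^(−1).
Let u = ρ/a; then A², 4π and the length scale all cancel, so P = ∫_{1.0}^{∞} u^4·e^(-2·u) du ÷ ∫_{0}^{∞} u^4·e^(-2·u) du.
An antiderivative of u^4·e^(-2·u) is -(u^4/2 + u^3 + 3·u^2/2 + 3·u/2 + 3/4)·e^(-2·u); evaluating from 1.0 to ∞ gives 21·e^(-2)/4, while the full integral is 3/4.
The region integral divided by the full integral gives P = 0.9473.

P ≈ 0.947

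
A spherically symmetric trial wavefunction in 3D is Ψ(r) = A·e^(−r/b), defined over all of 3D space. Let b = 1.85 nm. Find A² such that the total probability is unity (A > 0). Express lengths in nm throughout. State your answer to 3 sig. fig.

Require ∫ |Ψ|² 4πr² dr = 1 over the whole domain.
The angular integral contributes 4π, leaving ∫₀^∞ r²|Ψ|² dr.
Using ∫₀^∞ rⁿ e^(−αr) dr = n!/αⁿ⁺¹, carrying out the integral gives A² · π·b^3.
Hence A² = 1/[π·b^3].
Plugging in b = 1.85 yields A = 0.2242.

A^2 ≈ 0.0503 nm^(-3)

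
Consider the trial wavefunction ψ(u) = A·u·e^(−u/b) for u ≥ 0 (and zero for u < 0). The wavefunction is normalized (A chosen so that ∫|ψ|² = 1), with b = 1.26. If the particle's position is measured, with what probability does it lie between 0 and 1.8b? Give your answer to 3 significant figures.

|ψ|² is the probability density, so P = ∫_{0}^{1.8b} |ψ|² du.
With A² fixed by ∫|ψ|² = 1, i.e. A² = (b^3/4)^(−1), substitute and integrate.
Substituting t = u/b, A² and the length scale cancel in the ratio: P = ∫_{0}^{1.8} t^2·e^(-2·t) dt / ∫_{0}^{∞} t^2·e^(-2·t) dt.
Using ∫ t^2·e^(-2·t) dt = -(2·t^2 + 2·t + 1)·e^(-2·t)/4, the numerator is 1/4 - 277·e^(-18/5)/100 and the denominator is 1/4.
This works out to P = 0.6973.

P ≈ 0.697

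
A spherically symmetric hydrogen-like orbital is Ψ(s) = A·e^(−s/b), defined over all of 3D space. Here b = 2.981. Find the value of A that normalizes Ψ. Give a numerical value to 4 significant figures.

A ≈ 0.1096

Normalization requires ∫|Ψ|² 4πs² ds = 1, integrated from 0 to ∞.
(Spherical symmetry: dV = 4πs² ds.)
Carrying out the integral gives A² · π·b^3.
Plugging in b = 2.981 yields A = 0.10962.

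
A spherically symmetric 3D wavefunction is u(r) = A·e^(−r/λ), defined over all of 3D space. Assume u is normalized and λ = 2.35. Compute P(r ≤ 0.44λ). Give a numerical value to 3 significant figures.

P ≈ 0.0596

With dV = 4πr²dr, the probability is ∫|u|² dV over r ≤ 0.44λ.
The full normalization integral is A²·[π·λ^3] = 1, fixing A².
Substituting t = r/λ, A², 4π and the length scale all cancel in the ratio: P = ∫_{0}^{0.44} t^2·e^(-2·t) dt / ∫_{0}^{∞} t^2·e^(-2·t) dt.
Using ∫ t^2·e^(-2·t) dt = -(2·t^2 + 2·t + 1)·e^(-2·t)/4, the numerator is 1/4 - 1417·e^(-22/25)/2500 and the denominator is 1/4.
Taking the ratio yields P = 0.05960.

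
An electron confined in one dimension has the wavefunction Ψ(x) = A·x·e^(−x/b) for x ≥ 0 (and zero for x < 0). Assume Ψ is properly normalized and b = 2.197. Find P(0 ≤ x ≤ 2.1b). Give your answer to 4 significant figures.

P ≈ 0.7898

P = ∫_{0}^{2.1b} |Ψ(x)|² dx.
The normalization integral ∫|Ψ|²dx over the whole domain equals b^3/4·A², and A² cancels in the ratio.
Let u = x/b; then A² and the length scale cancel, so P = ∫_{0}^{2.1} u^2·e^(-2·u) du ÷ ∫_{0}^{∞} u^2·e^(-2·u) du.
With ∫ u^2·e^(-2·u) du = -(2·u^2 + 2·u + 1)·e^(-2·u)/4 + C, the region integral is 1/4 - 701·e^(-21/5)/200 and the full one is 1/4.
Evaluating gives P = 0.78976.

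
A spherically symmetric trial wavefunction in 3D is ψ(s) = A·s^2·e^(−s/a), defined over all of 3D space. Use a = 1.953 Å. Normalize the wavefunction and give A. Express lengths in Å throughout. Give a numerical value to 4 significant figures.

A ≈ 0.01143 Å^(-7/2)

The normalization condition is ∫|ψ|² 4πs² ds = 1 from 0 to ∞.
(Spherical symmetry: dV = 4πs² ds.)
Using ∫₀^∞ sⁿ e^(−αs) ds = n!/αⁿ⁺¹, with ψ = A·s^2·e^(−s/a), the integral evaluates to A²·[45·π·a^7/2].
Substituting a = 1.953 gives A² = 0.00013054, so A = 0.011426.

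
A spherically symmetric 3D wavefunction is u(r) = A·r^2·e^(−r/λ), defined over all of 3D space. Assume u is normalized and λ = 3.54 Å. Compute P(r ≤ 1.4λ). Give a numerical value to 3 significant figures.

P ≈ 0.0244

Integrate the radial probability density 4πr²|u|² over r ≤ 1.4λ.
Normalization gives A² = 1/(45·π·λ^7/2).
In terms of t = r/λ (A², 4π and the length scale all cancel between numerator and denominator), P = [∫_{0}^{1.4} t^6·e^(-2·t) dt] / [∫_{0}^{∞} t^6·e^(-2·t) dt].
With ∫ t^6·e^(-2·t) dt = -(4·t^6 + 12·t^5 + 30·t^4 + 60·t^3 + 90·t^2 + 90·t + 45)·e^(-2·t)/8 + C, the region integral is ≈ 0.13731 and the full one is 45/8.
This evaluates to P = 0.02441.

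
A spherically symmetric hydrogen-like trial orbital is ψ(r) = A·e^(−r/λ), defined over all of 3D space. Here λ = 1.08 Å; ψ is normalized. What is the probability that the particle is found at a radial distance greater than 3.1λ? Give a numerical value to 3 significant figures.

With dV = 4πr²dr, the probability is ∫|ψ|² dV over r > 3.1λ.
The full normalization integral is A²·[π·λ^3] = 1, fixing A².
In terms of u = r/λ (A², 4π and the length scale all cancel between numerator and denominator), P = [∫_{3.1}^{∞} u^2·e^(-2·u) du] / [∫_{0}^{∞} u^2·e^(-2·u) du].
With ∫ u^2·e^(-2·u) du = -(2·u^2 + 2·u + 1)·e^(-2·u)/4 + C, the region integral is 1321·e^(-31/5)/200 and the full one is 1/4.
This evaluates to P = 0.05362.

P ≈ 0.0536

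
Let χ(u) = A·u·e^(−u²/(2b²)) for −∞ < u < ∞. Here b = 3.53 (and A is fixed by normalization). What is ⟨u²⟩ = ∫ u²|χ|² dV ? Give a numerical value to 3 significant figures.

By definition ⟨u²⟩ = ∫ u^2 |χ(u)|² du.
With ∫_{−∞}^{∞} u^(2m) e^(−αu²) du = (2m−1)!!·√π / (2^m α^(m+1/2)), the ratio of the moment integral to the normalization integral gives ⟨u²⟩ = 3·b^2/2.
Putting b = 3.53 gives 18.69.

⟨u^2⟩ ≈ 18.7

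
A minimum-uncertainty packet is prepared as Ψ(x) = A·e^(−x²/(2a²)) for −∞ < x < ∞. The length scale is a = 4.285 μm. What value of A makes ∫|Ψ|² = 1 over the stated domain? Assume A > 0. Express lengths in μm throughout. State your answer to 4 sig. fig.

Require ∫ |Ψ|² dx = 1 over the whole domain.
With Ψ = A·e^(−x²/(2a²)), the integral evaluates to A²·[√(π)·a].
Setting this equal to 1 gives A² = 1/(√(π)·a).
Plugging in a = 4.285 yields A = 0.36286.

A ≈ 0.3629 μm^(-1/2)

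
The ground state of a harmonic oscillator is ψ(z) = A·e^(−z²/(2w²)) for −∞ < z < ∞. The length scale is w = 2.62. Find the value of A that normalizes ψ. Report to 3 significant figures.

We need A² ∫|f|² dz = 1, taking the integral from −∞ to ∞.
Using the Gaussian integral ∫_{−∞}^{∞} e^(−αz²) dz = √(π/α), ∫|ψ|² dz = A²·(√(π)·w).
Hence A² = 1/[√(π)·w].
Substituting w = 2.62 gives A² = 0.2153, so A = 0.4640.

A ≈ 0.464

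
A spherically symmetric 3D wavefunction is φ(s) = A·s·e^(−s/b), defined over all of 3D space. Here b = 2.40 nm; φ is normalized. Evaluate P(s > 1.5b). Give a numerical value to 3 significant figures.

P ≈ 0.815

With dV = 4πs²ds, the probability is ∫|φ|² dV over s > 1.5b.
A² is fixed by ∫₀^∞ 4πs²|φ|² ds = 1, i.e. A² = (3·π·b^5)^(−1).
Let u = s/b; then A², 4π and the length scale all cancel, so P = ∫_{1.5}^{∞} u^4·e^(-2·u) du ÷ ∫_{0}^{∞} u^4·e^(-2·u) du.
With ∫ u^4·e^(-2·u) du = -(u^4/2 + u^3 + 3·u^2/2 + 3·u/2 + 3/4)·e^(-2·u) + C, the region integral is 393·e^(-3)/32 and the full one is 3/4.
The region integral divided by the full integral gives P = 0.8153.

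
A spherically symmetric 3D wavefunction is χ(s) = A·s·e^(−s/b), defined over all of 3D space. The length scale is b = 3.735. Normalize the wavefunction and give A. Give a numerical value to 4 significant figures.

Normalization requires ∫|χ|² 4πs² ds = 1, integrated from 0 to ∞.
∫|χ|² 4πs² ds = A²·(3·π·b^5).
Setting this equal to 1 gives A² = 1/(3·π·b^5).
With b = 3.735: A² = 0.00014597 and A = 0.012082.

A ≈ 0.01208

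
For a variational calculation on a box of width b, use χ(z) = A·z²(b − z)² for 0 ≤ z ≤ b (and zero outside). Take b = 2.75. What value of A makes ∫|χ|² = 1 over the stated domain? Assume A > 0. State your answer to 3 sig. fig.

The normalization condition is ∫|χ|² dz = 1 from 0 to b.
∫|χ|² dz = A²·(b^9/630).
Setting this equal to 1 gives A² = 1/(b^9/630).
Plugging in b = 2.75 yields A = 0.2647.

A ≈ 0.265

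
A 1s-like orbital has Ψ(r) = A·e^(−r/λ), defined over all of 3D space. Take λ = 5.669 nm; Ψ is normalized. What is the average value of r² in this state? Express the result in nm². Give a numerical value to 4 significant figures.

⟨r^2⟩ ≈ 96.41 nm^2

By definition ⟨r²⟩ = ∫ r^2 |Ψ(r)|² 4πr² dr.
Since the A² factors cancel between numerator and denominator, ⟨r²⟩ = 3·λ^2.
Putting λ = 5.669 gives 96.413.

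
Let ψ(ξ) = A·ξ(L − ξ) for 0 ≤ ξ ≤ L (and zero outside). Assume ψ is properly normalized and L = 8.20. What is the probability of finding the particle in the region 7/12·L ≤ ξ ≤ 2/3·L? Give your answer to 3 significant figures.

|ψ|² is the probability density, so P = ∫_{7/12·L}^{2/3·L} |ψ|² dξ.
Since A² = 1/(L^5/30), this is the region integral divided by the full normalization integral.
Let u = ξ/L; then A² and the length scale cancel, so P = ∫_{7/12}^{2/3} u^2·(1 - u)^2 du ÷ ∫_{0}^{1} u^2·(1 - u)^2 du.
Using ∫ u^2·(1 - u)^2 du = u^3·(6·u^2 - 15·u + 10)/30, the numerator is ≈ 0.0045581 and the denominator is 1/30.
The result is P = 0.1367.

P ≈ 0.137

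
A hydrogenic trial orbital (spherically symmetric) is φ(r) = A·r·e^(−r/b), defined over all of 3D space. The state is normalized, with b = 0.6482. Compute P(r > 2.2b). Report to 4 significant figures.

Integrate the radial probability density 4πr²|φ|² over r > 2.2b.
Normalization gives A² = 1/(3·π·b^5).
In terms of u = r/b (A², 4π and the length scale all cancel between numerator and denominator), P = [∫_{2.2}^{∞} u^4·e^(-2·u) du] / [∫_{0}^{∞} u^4·e^(-2·u) du].
Using ∫ u^4·e^(-2·u) du = -(u^4/2 + u^3 + 3·u^2/2 + 3·u/2 + 3/4)·e^(-2·u), the numerator is ≈ 0.413388 and the denominator is 3/4.
Taking the ratio yields P = 0.55118.

P ≈ 0.5512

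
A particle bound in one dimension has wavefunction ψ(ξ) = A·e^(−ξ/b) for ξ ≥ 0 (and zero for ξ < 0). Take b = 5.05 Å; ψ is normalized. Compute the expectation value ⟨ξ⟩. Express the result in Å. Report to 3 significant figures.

⟨ξ⟩ ≈ 2.53 Å

⟨ξ⟩ = ∫ ξ |ψ|² dξ over the full domain.
With ∫₀^∞ ξ^1 e^(−αξ) dξ = 1!/α^2, evaluating both integrals, ⟨ξ⟩ = b/2.
Putting b = 5.05 gives 2.525.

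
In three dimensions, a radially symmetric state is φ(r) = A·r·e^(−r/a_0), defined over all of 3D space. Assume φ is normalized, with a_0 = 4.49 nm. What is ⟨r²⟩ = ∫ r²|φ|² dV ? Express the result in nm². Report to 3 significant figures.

⟨r^2⟩ ≈ 151 nm^2

By definition ⟨r²⟩ = ∫ r^2 |φ(r)|² 4πr² dr.
Since the A² factors cancel between numerator and denominator, ⟨r²⟩ = 15·a_0^2/2.
Putting a_0 = 4.49 gives 151.2.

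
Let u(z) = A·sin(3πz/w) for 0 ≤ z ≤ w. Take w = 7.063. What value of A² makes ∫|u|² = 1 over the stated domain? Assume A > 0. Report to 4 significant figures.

A^2 ≈ 0.2832

We need A² ∫|f|² dz = 1, taking the integral from 0 to w.
∫|u|² dz = A²·(w/2).
Hence A² = 1/[w/2].
With w = 7.063: A² = 0.28317 and A = 0.53213.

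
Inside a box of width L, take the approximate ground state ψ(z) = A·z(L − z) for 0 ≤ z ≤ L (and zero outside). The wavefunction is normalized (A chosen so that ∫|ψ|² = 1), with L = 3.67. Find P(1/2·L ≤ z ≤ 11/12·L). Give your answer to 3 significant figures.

P ≈ 0.495

The probability is P = ∫ |ψ|² dz over [1/2·L, 11/12·L].
With A² fixed by ∫|ψ|² = 1, i.e. A² = (L^5/30)^(−1), substitute and integrate.
Let u = z/L; then A² and the length scale cancel, so P = ∫_{1/2}^{11/12} u^2·(1 - u)^2 du ÷ ∫_{0}^{1} u^2·(1 - u)^2 du.
Using ∫ u^2·(1 - u)^2 du = u^3·(6·u^2 - 15·u + 10)/30, the numerator is ≈ 0.016497 and the denominator is 1/30.
This works out to P = 0.4949.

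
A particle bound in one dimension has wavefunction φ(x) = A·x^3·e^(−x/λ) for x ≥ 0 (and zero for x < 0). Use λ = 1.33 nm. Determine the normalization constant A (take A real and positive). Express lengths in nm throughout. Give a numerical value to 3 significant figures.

A ≈ 0.155 nm^(-7/2)

Require ∫ |φ|² dx = 1 over the whole domain.
Recall ∫₀^∞ x^m e^(−x/β) dx = m!·β^(m+1), ∫|φ|² dx = A²·(45·λ^7/8).
Substituting λ = 1.33 gives A² = 0.02415, so A = 0.1554.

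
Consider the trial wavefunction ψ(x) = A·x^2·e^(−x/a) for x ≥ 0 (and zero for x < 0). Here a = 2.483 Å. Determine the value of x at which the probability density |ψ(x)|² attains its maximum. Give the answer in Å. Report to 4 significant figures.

Set d/dx [|ψ(x)|²] = 0 and solve for x > 0.
This gives x = 2·a.
With a = 2.483, the most probable position is 4.9660 Å.

x ≈ 4.966 Å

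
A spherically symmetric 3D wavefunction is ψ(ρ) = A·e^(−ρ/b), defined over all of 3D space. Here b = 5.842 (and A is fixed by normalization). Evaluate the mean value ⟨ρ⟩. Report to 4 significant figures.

⟨ρ⟩ ≈ 8.763

⟨ρ⟩ = ∫ ρ |ψ|² 4πρ² dρ over the full domain.
Evaluating both integrals, ⟨ρ⟩ = 3·b/2.
Putting b = 5.842 gives 8.7630.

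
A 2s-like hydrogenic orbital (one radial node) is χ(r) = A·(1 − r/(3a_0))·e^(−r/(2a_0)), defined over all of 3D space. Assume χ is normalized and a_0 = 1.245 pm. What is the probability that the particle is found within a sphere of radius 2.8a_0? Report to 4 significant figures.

P = ∫ |χ|² 4πr² dr over r ≤ 2.8a_0.
The full normalization integral is A²·[8·π·a_0^3/3] = 1, fixing A².
In terms of u = r/a_0 (A², 4π and the length scale all cancel between numerator and denominator), P = [∫_{0}^{2.8} u^2·(1 - u/3)^2·e^(-u) du] / [∫_{0}^{∞} u^2·(1 - u/3)^2·e^(-u) du].
With ∫ u^2·(1 - u/3)^2·e^(-u) du = (-u^4 + 2·u^3 - 3·u^2 - 6·u - 6)·e^(-u)/9 + C, the region integral is ≈ 0.235040 and the full one is 2/3.
The region integral divided by the full integral gives P = 0.35256.

P ≈ 0.3526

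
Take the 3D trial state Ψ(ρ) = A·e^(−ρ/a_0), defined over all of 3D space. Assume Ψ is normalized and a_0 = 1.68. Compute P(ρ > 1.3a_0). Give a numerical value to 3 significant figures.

P ≈ 0.518

Integrate the radial probability density 4πρ²|Ψ|² over ρ > 1.3a_0.
A² is fixed by ∫₀^∞ 4πρ²|Ψ|² dρ = 1, i.e. A² = (π·a_0^3)^(−1).
Let u = ρ/a_0; then A², 4π and the length scale all cancel, so P = ∫_{1.3}^{∞} u^2·e^(-2·u) du ÷ ∫_{0}^{∞} u^2·e^(-2·u) du.
With ∫ u^2·e^(-2·u) du = -(2·u^2 + 2·u + 1)·e^(-2·u)/4 + C, the region integral is 349·e^(-13/5)/200 and the full one is 1/4.
This evaluates to P = 0.5184.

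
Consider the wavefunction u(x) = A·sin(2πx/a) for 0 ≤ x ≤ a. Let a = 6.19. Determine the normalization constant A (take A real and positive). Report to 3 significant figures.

A ≈ 0.568

Normalization requires ∫|u|² dx = 1, integrated from 0 to a.
With u = A·sin(2πx/a), the integral evaluates to A²·[a/2].
Hence A² = 1/[a/2].
With a = 6.19: A² = 0.3231 and A = 0.5684.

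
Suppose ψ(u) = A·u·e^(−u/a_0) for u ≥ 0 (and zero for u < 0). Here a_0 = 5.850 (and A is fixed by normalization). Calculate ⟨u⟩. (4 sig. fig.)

⟨u⟩ ≈ 8.775

By definition ⟨u⟩ = ∫ u |ψ(u)|² du.
The ratio of the moment integral to the normalization integral gives ⟨u⟩ = 3·a_0/2.
With a_0 = 5.850, ⟨u⟩ = 8.7750.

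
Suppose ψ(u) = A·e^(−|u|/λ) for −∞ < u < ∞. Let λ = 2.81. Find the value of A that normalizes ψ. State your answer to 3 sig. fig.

The normalization condition is ∫|ψ|² du = 1 from −∞ to ∞.
With ∫₀^∞ u^0 e^(−αu) du = 0!/α^1, carrying out the integral gives A² · λ.
Substituting λ = 2.81 gives A² = 0.3559, so A = 0.5965.

A ≈ 0.597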